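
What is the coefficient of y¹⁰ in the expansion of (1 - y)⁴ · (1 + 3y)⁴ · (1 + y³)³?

(1 - y)⁴ has coefficients 1,-4,6,-4,1 for degrees 0…4.
(1 + 3y)⁴ has coefficients 1,12,54,108,81,0,0,0,0,0,0 for degrees 0…10.
Finally multiplying by (1 + y³)³, the product of all factors after the first has coefficients 1,12,54,111,117,162,327,279,162,325,255 for degrees 0…10.
[y¹⁰] = 1·255 − 4·325 + 6·162 − 4·279 + 1·327 = -862.

-862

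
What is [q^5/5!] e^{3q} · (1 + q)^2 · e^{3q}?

The EGF product rule gives c_5 = Σ_{k_1+k_2+k_3=5} C(5; k_1,k_2,k_3) · ∏ g_i(k_i), where e^{3q} gives (3)^k; (1+q)^2 gives the falling factorial (2)_k; e^{3q} gives (3)^k.
g_1(k) for k = 0…5: 1, 3, 9, 27, 81, 243.
g_2(k) for k = 0…5: 1, 2, 2, 0, 0, 0.
g_3(k) for k = 0…5: 1, 3, 9, 27, 81, 243.
First combine the last two factors: h(k) = Σ_j C(k,j)·g_2(j)·g_3(k−j) for k = 0…5: 1, 5, 23, 99, 405, 1593.
c_5 = Σ_k C(5,k)·g_1(k)·h(5−k) = 1·1·1593 + 5·3·405 + 10·9·99 + 10·27·23 + 5·81·5 + 1·243·1 = 1593 + 6075 + 8910 + 6210 + 2025 + 243 = 25056.

25056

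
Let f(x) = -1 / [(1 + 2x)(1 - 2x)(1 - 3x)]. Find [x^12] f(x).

-953317

The denominator gives the recurrence a_n = 3a_(n−1) + 4a_(n−2) − 12a_(n−3) for n ≥ 3; the numerator fixes a_0 = -1, a_1 = -3, a_2 = -13.
Iterating: -1, -3, -13, -39, -133, -399, -1261, -3783, -11605, -34815, -105469, -316407, -953317, so a_12 = -953317.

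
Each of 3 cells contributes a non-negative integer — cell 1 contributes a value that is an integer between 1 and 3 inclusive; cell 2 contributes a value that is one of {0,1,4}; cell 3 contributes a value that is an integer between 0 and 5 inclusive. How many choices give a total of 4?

6

The generating function for the choices is (q + q^2 + q^3)·(1 + q + q^4)·(1 + q + q^2 + q^3 + q^4 + q^5); the count is [q^4].
(q + q^2 + q^3) has coefficients 0,1,1,1 for degrees 0…3.
(1 + q + q^4) has coefficients 1,1,0,0,1 for degrees 0…4.
Finally multiplying by (1 + q + q^2 + q^3 + q^4 + q^5), the product of all factors after the first has coefficients 1,2,2,2,3 for degrees 0…4.
[q^4] = 1·2 + 1·2 + 1·2 = 6.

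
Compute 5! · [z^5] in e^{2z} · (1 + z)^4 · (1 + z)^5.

72032

The EGF product rule gives c_5 = Σ_{k_1+k_2+k_3=5} C(5; k_1,k_2,k_3) · ∏ g_i(k_i), where e^{2z} gives (2)^k; (1+z)^4 gives the falling factorial (4)_k; (1+z)^5 gives the falling factorial (5)_k.
g_1(k) for k = 0…5: 1, 2, 4, 8, 16, 32.
g_2(k) for k = 0…5: 1, 4, 12, 24, 24, 0.
g_3(k) for k = 0…5: 1, 5, 20, 60, 120, 120.
First combine the last two factors: h(k) = Σ_j C(k,j)·g_2(j)·g_3(k−j) for k = 0…5: 1, 9, 72, 504, 3024, 15120.
c_5 = Σ_k C(5,k)·g_1(k)·h(5−k) = 1·1·15120 + 5·2·3024 + 10·4·504 + 10·8·72 + 5·16·9 + 1·32·1 = 15120 + 30240 + 20160 + 5760 + 720 + 32 = 72032.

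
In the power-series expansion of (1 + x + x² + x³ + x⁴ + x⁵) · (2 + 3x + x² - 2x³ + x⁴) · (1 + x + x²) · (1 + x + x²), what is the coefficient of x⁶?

(1 + x + x² + x³ + x⁴ + x⁵) has coefficients 1,1,1,1,1,1 for degrees 0…5.
(2 + 3x + x² - 2x³ + x⁴) has coefficients 2,3,1,-2,1,0,0 for degrees 0…6.
Multiplying by (1 + x + x²) gives running coefficients 2,5,6,2,0,-1,1 for degrees 0…6.
Finally multiplying by (1 + x + x²), the product of all factors after the first has coefficients 2,7,13,13,8,1,0 for degrees 0…6.
[x⁶] = 1·0 + 1·1 + 1·8 + 1·13 + 1·13 + 1·7 = 42.

42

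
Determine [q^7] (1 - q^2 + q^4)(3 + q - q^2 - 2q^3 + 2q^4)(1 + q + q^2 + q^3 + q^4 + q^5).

-3

(1 - q^2 + q^4) has coefficients 1,0,-1,0,1 for degrees 0…4.
(3 + q - q^2 - 2q^3 + 2q^4) has coefficients 3,1,-1,-2,2,0,0,0 for degrees 0…7.
Finally multiplying by (1 + q + q^2 + q^3 + q^4 + q^5), the product of all factors after the first has coefficients 3,4,3,1,3,3,0,-1 for degrees 0…7.
[q^7] = 1·(-1) − 1·3 + 1·1 = -3.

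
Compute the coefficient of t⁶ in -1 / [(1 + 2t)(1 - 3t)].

Partial fractions give a closed form: a_n = (-2/5)·(-2)^n + (-3/5)·3^n.
At n = 6: a_6 = -463.

-463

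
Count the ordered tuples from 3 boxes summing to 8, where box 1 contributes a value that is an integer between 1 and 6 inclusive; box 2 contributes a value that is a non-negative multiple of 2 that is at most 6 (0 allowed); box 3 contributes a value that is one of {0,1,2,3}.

The generating function for the choices is (z + z^2 + z^3 + z^4 + z^5 + z^6)·(1 + z^2 + z^4 + z^6)·(1 + z + z^2 + z^3); the count is [z^8].
(z + z^2 + z^3 + z^4 + z^5 + z^6) has coefficients 0,1,1,1,1,1,1 for degrees 0…6.
(1 + z^2 + z^4 + z^6) has coefficients 1,0,1,0,1,0,1,0,0 for degrees 0…8.
Finally multiplying by (1 + z + z^2 + z^3), the product of all factors after the first has coefficients 1,1,2,2,2,2,2,2,1 for degrees 0…8.
[z^8] = 1·2 + 1·2 + 1·2 + 1·2 + 1·2 + 1·2 = 12.

12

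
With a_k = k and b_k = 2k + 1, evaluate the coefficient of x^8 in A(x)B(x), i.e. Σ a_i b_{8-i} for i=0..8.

204

This is [x^8] in the product of the two ordinary generating functions.
Σ = 0·17 + 1·15 + 2·13 + 3·11 + 4·9 + 5·7 + 6·5 + 7·3 + 8·1 = 204.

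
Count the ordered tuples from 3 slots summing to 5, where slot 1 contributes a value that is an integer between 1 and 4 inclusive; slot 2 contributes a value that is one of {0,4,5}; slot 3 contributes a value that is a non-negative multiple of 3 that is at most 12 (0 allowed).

2

The generating function for the choices is (t + t² + t³ + t⁴)·(1 + t⁴ + t⁵)·(1 + t³ + t⁶ + t⁹ + t¹²); the count is [t⁵].
(t + t² + t³ + t⁴) has coefficients 0,1,1,1,1 for degrees 0…4.
(1 + t⁴ + t⁵) has coefficients 1,0,0,0,1,1 for degrees 0…5.
Finally multiplying by (1 + t³ + t⁶ + t⁹ + t¹²), the product of all factors after the first has coefficients 1,0,0,1,1,1 for degrees 0…5.
[t⁵] = 1·1 + 1·1 + 1·0 + 1·0 = 2.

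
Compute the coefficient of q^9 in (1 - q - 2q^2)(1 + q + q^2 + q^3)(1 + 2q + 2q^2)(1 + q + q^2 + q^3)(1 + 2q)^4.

-2822

(1 - q - 2q^2) has coefficients 1,-1,-2 for degrees 0…2.
(1 + q + q^2 + q^3) has coefficients 1,1,1,1,0,0,0,0,0,0 for degrees 0…9.
Multiplying by (1 + 2q + 2q^2) gives running coefficients 1,3,5,5,4,2,0,0,0,0 for degrees 0…9.
Multiplying by (1 + q + q^2 + q^3) gives running coefficients 1,4,9,14,17,16,11,6,2,0 for degrees 0…9.
Finally multiplying by (1 + 2q)^4, the product of all factors after the first has coefficients 1,12,65,214,489,840,1139,1246,1098,768 for degrees 0…9.
[q^9] = 1·768 − 1·1098 − 2·1246 = -2822.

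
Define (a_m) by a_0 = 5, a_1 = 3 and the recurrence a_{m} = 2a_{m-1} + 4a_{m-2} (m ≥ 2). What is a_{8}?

24704

The ordinary generating function has denominator 1 - 2q - 4q^2.
Iterating the recurrence: a_0,…,a_{8} = 5, 3, 26, 64, 232, 720, 2368, 7616, 24704.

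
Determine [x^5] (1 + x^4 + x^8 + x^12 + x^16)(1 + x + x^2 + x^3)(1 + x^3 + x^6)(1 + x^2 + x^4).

5

(1 + x^4 + x^8 + x^12 + x^16) has coefficients 1,0,0,0,1,0 for degrees 0…5.
(1 + x + x^2 + x^3) has coefficients 1,1,1,1,0,0 for degrees 0…5.
Multiplying by (1 + x^3 + x^6) gives running coefficients 1,1,1,2,1,1 for degrees 0…5.
Finally multiplying by (1 + x^2 + x^4), the product of all factors after the first has coefficients 1,1,2,3,3,4 for degrees 0…5.
[x^5] = 1·4 + 1·1 = 5.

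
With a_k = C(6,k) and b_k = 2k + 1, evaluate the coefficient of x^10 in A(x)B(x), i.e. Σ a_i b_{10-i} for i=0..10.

960

This is [x^10] in the product of the two ordinary generating functions.
Σ = 1·21 + 6·19 + 15·17 + 20·15 + 15·13 + 6·11 + 1·9 + 0·7 + 0·5 + 0·3 + 0·1 = 960.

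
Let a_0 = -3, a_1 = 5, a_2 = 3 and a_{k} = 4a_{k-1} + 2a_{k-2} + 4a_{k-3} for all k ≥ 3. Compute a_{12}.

13221024

The ordinary generating function has denominator 1 - 4q - 2q^2 - 4q^3.
Iterating the recurrence: a_0,…,a_{12} = -3, 5, 3, 10, 66, 296, 1356, 6280, 29016, 134048, 619344, 2861536, 13221024.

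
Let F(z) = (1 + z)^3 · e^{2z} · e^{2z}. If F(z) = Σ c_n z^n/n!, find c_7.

285184

The EGF product rule gives c_7 = Σ_{k_1+k_2+k_3=7} C(7; k_1,k_2,k_3) · ∏ g_i(k_i), where (1+z)^3 gives the falling factorial (3)_k; e^{2z} gives (2)^k; e^{2z} gives (2)^k.
g_1(k) for k = 0…7: 1, 3, 6, 6, 0, 0, 0, 0.
g_2(k) for k = 0…7: 1, 2, 4, 8, 16, 32, 64, 128.
g_3(k) for k = 0…7: 1, 2, 4, 8, 16, 32, 64, 128.
First combine the last two factors: h(k) = Σ_j C(k,j)·g_2(j)·g_3(k−j) for k = 0…7: 1, 4, 16, 64, 256, 1024, 4096, 16384.
c_7 = Σ_k C(7,k)·g_1(k)·h(7−k) = 1·1·16384 + 7·3·4096 + 21·6·1024 + 35·6·256 = 16384 + 86016 + 129024 + 53760 = 285184.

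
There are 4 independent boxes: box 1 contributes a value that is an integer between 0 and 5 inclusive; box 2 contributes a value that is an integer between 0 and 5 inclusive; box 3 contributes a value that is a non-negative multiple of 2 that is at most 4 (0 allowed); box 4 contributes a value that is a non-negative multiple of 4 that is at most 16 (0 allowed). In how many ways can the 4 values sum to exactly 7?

20

The generating function for the choices is (1 + y + y^2 + y^3 + y^4 + y^5)·(1 + y + y^2 + y^3 + y^4 + y^5)·(1 + y^2 + y^4)·(1 + y^4 + y^8 + y^12 + y^16); the count is [y^7].
(1 + y + y^2 + y^3 + y^4 + y^5) has coefficients 1,1,1,1,1,1 for degrees 0…5.
(1 + y + y^2 + y^3 + y^4 + y^5) has coefficients 1,1,1,1,1,1,0,0 for degrees 0…7.
Multiplying by (1 + y^2 + y^4) gives running coefficients 1,1,2,2,3,3,2,2 for degrees 0…7.
Finally multiplying by (1 + y^4 + y^8 + y^12 + y^16), the product of all factors after the first has coefficients 1,1,2,2,4,4,4,4 for degrees 0…7.
[y^7] = 1·4 + 1·4 + 1·4 + 1·4 + 1·2 + 1·2 = 20.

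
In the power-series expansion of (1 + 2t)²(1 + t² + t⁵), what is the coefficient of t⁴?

(1 + 2t)² has coefficients 1,4,4 for degrees 0…2.
(1 + t² + t⁵) has coefficients 1,0,1,0,0 for degrees 0…4.
[t⁴] = 1·0 + 4·0 + 4·1 = 4.

4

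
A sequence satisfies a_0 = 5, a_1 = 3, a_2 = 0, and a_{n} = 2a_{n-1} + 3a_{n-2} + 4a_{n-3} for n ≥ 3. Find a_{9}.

27263

The ordinary generating function has denominator 1 - 2q - 3q^2 - 4q^3.
Iterating the recurrence: a_0,…,a_{9} = 5, 3, 0, 29, 70, 227, 780, 2521, 8290, 27263.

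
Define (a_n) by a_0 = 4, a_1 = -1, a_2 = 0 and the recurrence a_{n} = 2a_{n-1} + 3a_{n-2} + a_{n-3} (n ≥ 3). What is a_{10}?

The ordinary generating function has denominator 1 - 2y - 3y^2 - y^3.
Iterating the recurrence: a_0,…,a_{10} = 4, -1, 0, 1, 1, 5, 14, 44, 135, 416, 1281.

1281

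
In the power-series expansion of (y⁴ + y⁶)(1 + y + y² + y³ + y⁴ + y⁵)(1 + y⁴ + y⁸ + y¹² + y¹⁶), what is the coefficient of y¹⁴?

3

(y⁴ + y⁶) has coefficients 0,0,0,0,1,0,1 for degrees 0…6.
(1 + y + y² + y³ + y⁴ + y⁵) has coefficients 1,1,1,1,1,1,0,0,0,0,0,0,0,0,0 for degrees 0…14.
Finally multiplying by (1 + y⁴ + y⁸ + y¹² + y¹⁶), the product of all factors after the first has coefficients 1,1,1,1,2,2,1,1,2,2,1,1,2,2,1 for degrees 0…14.
[y¹⁴] = 1·1 + 1·2 = 3.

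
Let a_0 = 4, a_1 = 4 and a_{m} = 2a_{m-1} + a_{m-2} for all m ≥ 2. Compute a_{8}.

2308

The ordinary generating function has denominator 1 - 2t - t^2.
Iterating the recurrence: a_0,…,a_{8} = 4, 4, 12, 28, 68, 164, 396, 956, 2308.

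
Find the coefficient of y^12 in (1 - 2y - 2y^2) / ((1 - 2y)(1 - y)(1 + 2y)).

Partial fractions give a closed form: a_n = (-1/2)·2^n + (1)·1^n + (1/2)·(-2)^n.
At n = 12: a_12 = 1.

1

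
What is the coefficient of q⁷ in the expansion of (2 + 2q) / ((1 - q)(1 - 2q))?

764

The denominator gives the recurrence a_n = 3a_(n−1) − 2a_(n−2) for n ≥ 3; the numerator fixes a_0 = 2, a_1 = 8, a_2 = 20.
Iterating: 2, 8, 20, 44, 92, 188, 380, 764, so a_7 = 764.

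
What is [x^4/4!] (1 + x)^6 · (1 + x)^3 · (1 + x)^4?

17160

The EGF product rule gives c_4 = Σ_{k_1+k_2+k_3=4} C(4; k_1,k_2,k_3) · ∏ g_i(k_i), where (1+x)^6 gives the falling factorial (6)_k; (1+x)^3 gives the falling factorial (3)_k; (1+x)^4 gives the falling factorial (4)_k.
g_1(k) for k = 0…4: 1, 6, 30, 120, 360.
g_2(k) for k = 0…4: 1, 3, 6, 6, 0.
g_3(k) for k = 0…4: 1, 4, 12, 24, 24.
First combine the last two factors: h(k) = Σ_j C(k,j)·g_2(j)·g_3(k−j) for k = 0…4: 1, 7, 42, 210, 840.
c_4 = Σ_k C(4,k)·g_1(k)·h(4−k) = 1·1·840 + 4·6·210 + 6·30·42 + 4·120·7 + 1·360·1 = 840 + 5040 + 7560 + 3360 + 360 = 17160.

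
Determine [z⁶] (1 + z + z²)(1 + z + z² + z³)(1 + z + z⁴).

4

(1 + z + z²) has coefficients 1,1,1 for degrees 0…2.
(1 + z + z² + z³) has coefficients 1,1,1,1,0,0,0 for degrees 0…6.
Finally multiplying by (1 + z + z⁴), the product of all factors after the first has coefficients 1,2,2,2,2,1,1 for degrees 0…6.
[z⁶] = 1·1 + 1·1 + 1·2 = 4.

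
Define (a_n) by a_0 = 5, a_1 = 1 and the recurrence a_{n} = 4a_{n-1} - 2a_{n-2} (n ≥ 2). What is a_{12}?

The ordinary generating function has denominator 1 - 4t + 2t^2.
Iterating the recurrence: a_0,…,a_{12} = 5, 1, -6, -26, -92, -316, -1080, -3688, -12592, -42992, -146784, -501152, -1711040.

-1711040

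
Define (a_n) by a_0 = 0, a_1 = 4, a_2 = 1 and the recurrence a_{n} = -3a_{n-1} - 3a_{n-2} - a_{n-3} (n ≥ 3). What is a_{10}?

365

The ordinary generating function has denominator 1 + 3x + 3x^2 + x^3.
Iterating the recurrence: a_0,…,a_{10} = 0, 4, 1, -15, 38, -70, 111, -161, 220, -288, 365.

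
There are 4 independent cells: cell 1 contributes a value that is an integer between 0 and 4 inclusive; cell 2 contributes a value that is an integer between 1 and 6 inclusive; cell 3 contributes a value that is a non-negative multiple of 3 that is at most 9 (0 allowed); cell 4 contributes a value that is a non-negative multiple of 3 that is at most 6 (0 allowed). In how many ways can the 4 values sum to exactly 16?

24

The generating function for the choices is (1 + t + t^2 + t^3 + t^4)·(t + t^2 + t^3 + t^4 + t^5 + t^6)·(1 + t^3 + t^6 + t^9)·(1 + t^3 + t^6); the count is [t^16].
(1 + t + t^2 + t^3 + t^4) has coefficients 1,1,1,1,1 for degrees 0…4.
(t + t^2 + t^3 + t^4 + t^5 + t^6) has coefficients 0,1,1,1,1,1,1,0,0,0,0,0,0,0,0,0,0 for degrees 0…16.
Multiplying by (1 + t^3 + t^6 + t^9) gives running coefficients 0,1,1,1,2,2,2,2,2,2,2,2,2,1,1,1,0 for degrees 0…16.
Finally multiplying by (1 + t^3 + t^6), the product of all factors after the first has coefficients 0,1,1,1,3,3,3,5,5,5,6,6,6,5,5,5,3 for degrees 0…16.
[t^16] = 1·3 + 1·5 + 1·5 + 1·5 + 1·6 = 24.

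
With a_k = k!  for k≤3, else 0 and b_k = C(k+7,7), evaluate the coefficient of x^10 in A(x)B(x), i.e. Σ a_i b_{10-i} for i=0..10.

Write out a_i and b_{10-i} for i = 0,…,10 and sum the products.
Σ = 1·19448 + 1·11440 + 2·6435 + 6·3432 + 0·1716 + 0·792 + 0·330 + 0·120 + 0·36 + 0·8 + 0·1 = 64350.

64350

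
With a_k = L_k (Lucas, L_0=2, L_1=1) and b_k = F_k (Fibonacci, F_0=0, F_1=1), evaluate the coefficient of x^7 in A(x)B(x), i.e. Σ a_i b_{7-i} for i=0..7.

104

This is [x^7] in the product of the two ordinary generating functions.
Σ = 2·13 + 1·8 + 3·5 + 4·3 + 7·2 + 11·1 + 18·1 + 29·0 = 104.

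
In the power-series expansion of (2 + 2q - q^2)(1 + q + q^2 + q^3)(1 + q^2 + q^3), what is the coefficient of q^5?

5

(2 + 2q - q^2) has coefficients 2,2,-1 for degrees 0…2.
(1 + q + q^2 + q^3) has coefficients 1,1,1,1,0,0 for degrees 0…5.
Finally multiplying by (1 + q^2 + q^3), the product of all factors after the first has coefficients 1,1,2,3,2,2 for degrees 0…5.
[q^5] = 2·2 + 2·2 − 1·3 = 5.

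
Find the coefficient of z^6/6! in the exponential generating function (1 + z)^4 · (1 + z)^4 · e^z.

93289

The EGF product rule gives c_6 = Σ_{k_1+k_2+k_3=6} C(6; k_1,k_2,k_3) · ∏ g_i(k_i), where (1+z)^4 gives the falling factorial (4)_k; (1+z)^4 gives the falling factorial (4)_k; e^z gives (1)^k.
g_1(k) for k = 0…6: 1, 4, 12, 24, 24, 0, 0.
g_2(k) for k = 0…6: 1, 4, 12, 24, 24, 0, 0.
g_3(k) for k = 0…6: 1, 1, 1, 1, 1, 1, 1.
First combine the last two factors: h(k) = Σ_j C(k,j)·g_2(j)·g_3(k−j) for k = 0…6: 1, 5, 21, 73, 209, 501, 1045.
c_6 = Σ_k C(6,k)·g_1(k)·h(6−k) = 1·1·1045 + 6·4·501 + 15·12·209 + 20·24·73 + 15·24·21 = 1045 + 12024 + 37620 + 35040 + 7560 = 93289.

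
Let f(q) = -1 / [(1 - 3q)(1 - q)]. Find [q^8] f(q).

-9841

The denominator gives the recurrence a_n = 4a_(n−1) − 3a_(n−2) for n ≥ 2; the numerator fixes a_0 = -1, a_1 = -4.
Iterating: -1, -4, -13, -40, -121, -364, -1093, -3280, -9841, so a_8 = -9841.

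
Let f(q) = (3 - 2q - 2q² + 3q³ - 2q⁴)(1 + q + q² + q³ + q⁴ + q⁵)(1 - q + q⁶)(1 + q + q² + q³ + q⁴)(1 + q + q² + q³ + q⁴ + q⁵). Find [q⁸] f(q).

4

(3 - 2q - 2q² + 3q³ - 2q⁴) has coefficients 3,-2,-2,3,-2 for degrees 0…4.
(1 + q + q² + q³ + q⁴ + q⁵) has coefficients 1,1,1,1,1,1,0,0,0 for degrees 0…8.
Multiplying by (1 - q + q⁶) gives running coefficients 1,0,0,0,0,0,0,1,1 for degrees 0…8.
Multiplying by (1 + q + q² + q³ + q⁴) gives running coefficients 1,1,1,1,1,0,0,1,2 for degrees 0…8.
Finally multiplying by (1 + q + q² + q³ + q⁴ + q⁵), the product of all factors after the first has coefficients 1,2,3,4,5,5,4,4,5 for degrees 0…8.
[q⁸] = 3·5 − 2·4 − 2·4 + 3·5 − 2·5 = 4.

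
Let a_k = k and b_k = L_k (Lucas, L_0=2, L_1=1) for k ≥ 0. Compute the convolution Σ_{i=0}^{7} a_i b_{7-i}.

112

This is [x^7] in the product of the two ordinary generating functions.
Σ = 0·29 + 1·18 + 2·11 + 3·7 + 4·4 + 5·3 + 6·1 + 7·2 = 112.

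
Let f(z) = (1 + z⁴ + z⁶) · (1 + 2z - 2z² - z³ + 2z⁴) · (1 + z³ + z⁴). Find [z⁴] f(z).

6

(1 + z⁴ + z⁶) has coefficients 1,0,0,0,1 for degrees 0…4.
(1 + 2z - 2z² - z³ + 2z⁴) has coefficients 1,2,-2,-1,2 for degrees 0…4.
Finally multiplying by (1 + z³ + z⁴), the product of all factors after the first has coefficients 1,2,-2,0,5 for degrees 0…4.
[z⁴] = 1·5 + 1·1 = 6.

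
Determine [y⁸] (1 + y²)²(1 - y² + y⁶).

2

(1 + y²)² has coefficients 1,0,2,0,1 for degrees 0…4.
(1 - y² + y⁶) has coefficients 1,0,-1,0,0,0,1,0,0 for degrees 0…8.
[y⁸] = 1·0 + 2·1 + 1·0 = 2.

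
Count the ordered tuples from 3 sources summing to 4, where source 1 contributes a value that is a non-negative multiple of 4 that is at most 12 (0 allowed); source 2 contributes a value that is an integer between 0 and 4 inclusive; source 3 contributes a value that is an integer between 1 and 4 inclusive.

The generating function for the choices is (1 + t^4 + t^8 + t^12)·(1 + t + t^2 + t^3 + t^4)·(t + t^2 + t^3 + t^4); the count is [t^4].
(1 + t^4 + t^8 + t^12) has coefficients 1,0,0,0,1 for degrees 0…4.
(1 + t + t^2 + t^3 + t^4) has coefficients 1,1,1,1,1 for degrees 0…4.
Finally multiplying by (t + t^2 + t^3 + t^4), the product of all factors after the first has coefficients 0,1,2,3,4 for degrees 0…4.
[t^4] = 1·4 + 1·0 = 4.

4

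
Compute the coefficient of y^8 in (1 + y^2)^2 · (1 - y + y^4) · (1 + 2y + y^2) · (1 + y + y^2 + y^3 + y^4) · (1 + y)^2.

28

(1 + y^2)^2 has coefficients 1,0,2,0,1 for degrees 0…4.
(1 - y + y^4) has coefficients 1,-1,0,0,1,0,0,0,0 for degrees 0…8.
Multiplying by (1 + 2y + y^2) gives running coefficients 1,1,-1,-1,1,2,1,0,0 for degrees 0…8.
Multiplying by (1 + y + y^2 + y^3 + y^4) gives running coefficients 1,2,1,0,1,2,2,3,4 for degrees 0…8.
Finally multiplying by (1 + y)^2, the product of all factors after the first has coefficients 1,4,6,4,2,4,7,9,12 for degrees 0…8.
[y^8] = 1·12 + 2·7 + 1·2 = 28.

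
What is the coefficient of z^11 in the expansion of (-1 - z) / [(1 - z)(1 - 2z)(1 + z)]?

-4095

The denominator gives the recurrence a_n = 2a_(n−1) + a_(n−2) − 2a_(n−3) for n ≥ 3; the numerator fixes a_0 = -1, a_1 = -3, a_2 = -7.
Iterating: -1, -3, -7, -15, -31, -63, -127, -255, -511, -1023, -2047, -4095, so a_11 = -4095.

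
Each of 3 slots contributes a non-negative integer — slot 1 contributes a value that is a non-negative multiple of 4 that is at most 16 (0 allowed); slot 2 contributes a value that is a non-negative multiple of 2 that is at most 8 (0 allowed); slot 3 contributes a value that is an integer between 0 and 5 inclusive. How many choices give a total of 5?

4

The generating function for the choices is (1 + x^4 + x^8 + x^12 + x^16)·(1 + x^2 + x^4 + x^6 + x^8)·(1 + x + x^2 + x^3 + x^4 + x^5); the count is [x^5].
(1 + x^4 + x^8 + x^12 + x^16) has coefficients 1,0,0,0,1,0 for degrees 0…5.
(1 + x^2 + x^4 + x^6 + x^8) has coefficients 1,0,1,0,1,0 for degrees 0…5.
Finally multiplying by (1 + x + x^2 + x^3 + x^4 + x^5), the product of all factors after the first has coefficients 1,1,2,2,3,3 for degrees 0…5.
[x^5] = 1·3 + 1·1 = 4.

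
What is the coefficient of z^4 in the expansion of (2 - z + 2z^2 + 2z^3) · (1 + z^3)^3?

(2 - z + 2z^2 + 2z^3) has coefficients 2,-1,2,2 for degrees 0…3.
(1 + z^3)^3 has coefficients 1,0,0,3,0 for degrees 0…4.
[z^4] = 2·0 − 1·3 + 2·0 + 2·0 = -3.

-3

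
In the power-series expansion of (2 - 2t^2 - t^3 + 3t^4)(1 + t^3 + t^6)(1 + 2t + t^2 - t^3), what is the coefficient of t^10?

(2 - 2t^2 - t^3 + 3t^4) has coefficients 2,0,-2,-1,3 for degrees 0…4.
(1 + t^3 + t^6) has coefficients 1,0,0,1,0,0,1,0,0,0,0 for degrees 0…10.
Finally multiplying by (1 + 2t + t^2 - t^3), the product of all factors after the first has coefficients 1,2,1,0,2,1,0,2,1,-1,0 for degrees 0…10.
[t^10] = 2·0 − 2·1 − 1·2 + 3·0 = -4.

-4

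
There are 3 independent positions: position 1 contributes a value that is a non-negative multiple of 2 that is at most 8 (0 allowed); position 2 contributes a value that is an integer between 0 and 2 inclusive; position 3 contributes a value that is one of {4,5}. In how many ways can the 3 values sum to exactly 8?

3

The generating function for the choices is (1 + x² + x⁴ + x⁶ + x⁸)·(1 + x + x²)·(x⁴ + x⁵); the count is [x⁸].
(1 + x² + x⁴ + x⁶ + x⁸) has coefficients 1,0,1,0,1,0,1,0,1 for degrees 0…8.
(1 + x + x²) has coefficients 1,1,1,0,0,0,0,0,0 for degrees 0…8.
Finally multiplying by (x⁴ + x⁵), the product of all factors after the first has coefficients 0,0,0,0,1,2,2,1,0 for degrees 0…8.
[x⁸] = 1·0 + 1·2 + 1·1 + 1·0 + 1·0 = 3.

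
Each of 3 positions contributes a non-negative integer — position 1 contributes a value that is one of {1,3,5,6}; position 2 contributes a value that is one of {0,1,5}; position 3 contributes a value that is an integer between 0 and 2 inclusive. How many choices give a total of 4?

The generating function for the choices is (z + z³ + z⁵ + z⁶)·(1 + z + z⁵)·(1 + z + z²); the count is [z⁴].
(z + z³ + z⁵ + z⁶) has coefficients 0,1,0,1,0 for degrees 0…4.
(1 + z + z⁵) has coefficients 1,1,0,0,0 for degrees 0…4.
Finally multiplying by (1 + z + z²), the product of all factors after the first has coefficients 1,2,2,1,0 for degrees 0…4.
[z⁴] = 1·1 + 1·2 = 3.

3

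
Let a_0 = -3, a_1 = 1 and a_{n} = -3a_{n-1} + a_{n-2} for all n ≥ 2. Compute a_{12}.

-891723

The ordinary generating function has denominator 1 + 3z - z^2.
Iterating the recurrence: a_0,…,a_{12} = -3, 1, -6, 19, -63, 208, -687, 2269, -7494, 24751, -81747, 269992, -891723.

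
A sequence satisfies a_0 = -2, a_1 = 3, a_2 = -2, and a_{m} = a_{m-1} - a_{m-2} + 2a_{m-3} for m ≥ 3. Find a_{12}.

-1

The ordinary generating function has denominator 1 - q + q^2 - 2q^3.
Iterating the recurrence: a_0,…,a_{12} = -2, 3, -2, -9, -1, 4, -13, -19, 2, -5, -45, -36, -1.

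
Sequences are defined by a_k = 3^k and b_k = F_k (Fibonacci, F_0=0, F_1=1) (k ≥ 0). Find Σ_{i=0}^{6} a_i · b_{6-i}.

Write out a_i and b_{6-i} for i = 0,…,6 and sum the products.
Σ = 1·8 + 3·5 + 9·3 + 27·2 + 81·1 + 243·1 + 729·0 = 428.

428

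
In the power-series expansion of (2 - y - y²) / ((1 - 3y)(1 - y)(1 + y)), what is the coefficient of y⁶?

Partial fractions give a closed form: a_n = (7/4)·3^n + (1/4)·(-1)^n.
At n = 6: a_6 = 1276.

1276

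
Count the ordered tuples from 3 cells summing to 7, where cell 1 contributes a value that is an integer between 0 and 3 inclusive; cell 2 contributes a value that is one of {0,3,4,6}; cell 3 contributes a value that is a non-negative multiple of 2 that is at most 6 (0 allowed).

7

The generating function for the choices is (1 + x + x^2 + x^3)·(1 + x^3 + x^4 + x^6)·(1 + x^2 + x^4 + x^6); the count is [x^7].
(1 + x + x^2 + x^3) has coefficients 1,1,1,1 for degrees 0…3.
(1 + x^3 + x^4 + x^6) has coefficients 1,0,0,1,1,0,1,0 for degrees 0…7.
Finally multiplying by (1 + x^2 + x^4 + x^6), the product of all factors after the first has coefficients 1,0,1,1,2,1,3,1 for degrees 0…7.
[x^7] = 1·1 + 1·3 + 1·1 + 1·2 = 7.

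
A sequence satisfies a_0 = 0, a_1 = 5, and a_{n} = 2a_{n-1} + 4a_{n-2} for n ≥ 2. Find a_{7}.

The ordinary generating function has denominator 1 - 2t - 4t^2.
Iterating the recurrence: a_0,…,a_{7} = 0, 5, 10, 40, 120, 400, 1280, 4160.

4160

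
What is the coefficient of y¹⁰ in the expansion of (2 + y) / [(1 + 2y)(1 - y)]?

1025

The denominator gives the recurrence a_n = −a_(n−1) + 2a_(n−2) for n ≥ 3; the numerator fixes a_0 = 2, a_1 = -1, a_2 = 5.
Iterating: 2, -1, 5, -7, 17, -31, 65, -127, 257, -511, 1025, so a_10 = 1025.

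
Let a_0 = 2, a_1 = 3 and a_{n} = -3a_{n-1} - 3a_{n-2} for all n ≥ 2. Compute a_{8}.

The ordinary generating function has denominator 1 + 3z + 3z^2.
Iterating the recurrence: a_0,…,a_{8} = 2, 3, -15, 36, -63, 81, -54, -81, 405.

405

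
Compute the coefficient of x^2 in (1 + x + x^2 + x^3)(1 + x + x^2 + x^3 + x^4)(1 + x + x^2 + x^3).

6

(1 + x + x^2 + x^3) has coefficients 1,1,1 for degrees 0…2.
(1 + x + x^2 + x^3 + x^4) has coefficients 1,1,1 for degrees 0…2.
Finally multiplying by (1 + x + x^2 + x^3), the product of all factors after the first has coefficients 1,2,3 for degrees 0…2.
[x^2] = 1·3 + 1·2 + 1·1 = 6.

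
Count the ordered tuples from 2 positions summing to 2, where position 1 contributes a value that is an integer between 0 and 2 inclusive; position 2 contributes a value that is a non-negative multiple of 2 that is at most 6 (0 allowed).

The generating function for the choices is (1 + t + t²)·(1 + t² + t⁴ + t⁶); the count is [t²].
(1 + t + t²) has coefficients 1,1,1 for degrees 0…2.
(1 + t² + t⁴ + t⁶) has coefficients 1,0,1 for degrees 0…2.
[t²] = 1·1 + 1·0 + 1·1 = 2.

2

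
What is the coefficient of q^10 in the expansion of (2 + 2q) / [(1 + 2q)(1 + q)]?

The denominator gives the recurrence a_n = −3a_(n−1) − 2a_(n−2) for n ≥ 3; the numerator fixes a_0 = 2, a_1 = -4, a_2 = 8.
Iterating: 2, -4, 8, -16, 32, -64, 128, -256, 512, -1024, 2048, so a_10 = 2048.

2048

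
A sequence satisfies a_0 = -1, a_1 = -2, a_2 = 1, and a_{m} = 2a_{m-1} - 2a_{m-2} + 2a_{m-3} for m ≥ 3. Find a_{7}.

8

The ordinary generating function has denominator 1 - 2z + 2z^2 - 2z^3.
Iterating the recurrence: a_0,…,a_{7} = -1, -2, 1, 4, 2, -2, 0, 8.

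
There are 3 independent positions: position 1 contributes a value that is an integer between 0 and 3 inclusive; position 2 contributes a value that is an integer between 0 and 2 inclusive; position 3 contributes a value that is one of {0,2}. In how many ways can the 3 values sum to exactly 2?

4

The generating function for the choices is (1 + q + q^2 + q^3)·(1 + q + q^2)·(1 + q^2); the count is [q^2].
(1 + q + q^2 + q^3) has coefficients 1,1,1 for degrees 0…2.
(1 + q + q^2) has coefficients 1,1,1 for degrees 0…2.
Finally multiplying by (1 + q^2), the product of all factors after the first has coefficients 1,1,2 for degrees 0…2.
[q^2] = 1·2 + 1·1 + 1·1 = 4.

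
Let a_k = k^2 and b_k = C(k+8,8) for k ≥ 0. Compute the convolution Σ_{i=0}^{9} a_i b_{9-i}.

107406

This is [x^9] in the product of the two ordinary generating functions.
Σ = 0·24310 + 1·12870 + 4·6435 + 9·3003 + 16·1287 + 25·495 + 36·165 + 49·45 + 64·9 + 81·1 = 107406.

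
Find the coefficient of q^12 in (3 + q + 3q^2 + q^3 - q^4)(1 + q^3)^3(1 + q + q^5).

(3 + q + 3q^2 + q^3 - q^4) has coefficients 3,1,3,1,-1 for degrees 0…4.
(1 + q^3)^3 has coefficients 1,0,0,3,0,0,3,0,0,1,0,0,0 for degrees 0…12.
Finally multiplying by (1 + q + q^5), the product of all factors after the first has coefficients 1,1,0,3,3,1,3,3,3,1,1,3,0 for degrees 0…12.
[q^12] = 3·0 + 1·3 + 3·1 + 1·1 − 1·3 = 4.

4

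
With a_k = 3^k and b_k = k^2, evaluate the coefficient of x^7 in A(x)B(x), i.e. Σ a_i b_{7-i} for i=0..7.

This is [x^7] in the product of the two ordinary generating functions.
Σ = 1·49 + 3·36 + 9·25 + 27·16 + 81·9 + 243·4 + 729·1 + 2187·0 = 3244.

3244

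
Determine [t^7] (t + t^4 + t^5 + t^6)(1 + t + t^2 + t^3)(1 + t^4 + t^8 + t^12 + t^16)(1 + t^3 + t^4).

(t + t^4 + t^5 + t^6) has coefficients 0,1,0,0,1,1,1 for degrees 0…6.
(1 + t + t^2 + t^3) has coefficients 1,1,1,1,0,0,0,0 for degrees 0…7.
Multiplying by (1 + t^4 + t^8 + t^12 + t^16) gives running coefficients 1,1,1,1,1,1,1,1 for degrees 0…7.
Finally multiplying by (1 + t^3 + t^4), the product of all factors after the first has coefficients 1,1,1,2,3,3,3,3 for degrees 0…7.
[t^7] = 1·3 + 1·2 + 1·1 + 1·1 = 7.

7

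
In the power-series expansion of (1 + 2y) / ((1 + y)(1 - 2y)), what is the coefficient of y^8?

The denominator gives the recurrence a_n = a_(n−1) + 2a_(n−2) for n ≥ 2; the numerator fixes a_0 = 1, a_1 = 3.
Iterating: 1, 3, 5, 11, 21, 43, 85, 171, 341, so a_8 = 341.

341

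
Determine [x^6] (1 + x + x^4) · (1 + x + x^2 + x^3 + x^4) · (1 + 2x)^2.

21

(1 + x + x^4) has coefficients 1,1,0,0,1 for degrees 0…4.
(1 + x + x^2 + x^3 + x^4) has coefficients 1,1,1,1,1,0,0 for degrees 0…6.
Finally multiplying by (1 + 2x)^2, the product of all factors after the first has coefficients 1,5,9,9,9,8,4 for degrees 0…6.
[x^6] = 1·4 + 1·8 + 1·9 = 21.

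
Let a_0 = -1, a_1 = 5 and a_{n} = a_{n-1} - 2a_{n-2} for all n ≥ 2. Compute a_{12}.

The ordinary generating function has denominator 1 - z + 2z^2.
Iterating the recurrence: a_0,…,a_{12} = -1, 5, 7, -3, -17, -11, 23, 45, -1, -91, -89, 93, 271.

271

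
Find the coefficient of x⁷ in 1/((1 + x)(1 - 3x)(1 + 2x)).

882

Partial fractions give a closed form: a_n = (-1/4)·(-1)^n + (9/20)·3^n + (4/5)·(-2)^n.
At n = 7: a_7 = 882.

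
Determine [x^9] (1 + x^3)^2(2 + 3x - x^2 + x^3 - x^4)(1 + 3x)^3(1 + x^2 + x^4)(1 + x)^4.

6547

(1 + x^3)^2 has coefficients 1,0,0,2,0,0,1 for degrees 0…6.
(2 + 3x - x^2 + x^3 - x^4) has coefficients 2,3,-1,1,-1,0,0,0,0,0 for degrees 0…9.
Multiplying by (1 + 3x)^3 gives running coefficients 2,21,80,127,62,-9,0,-27,0,0 for degrees 0…9.
Multiplying by (1 + x^2 + x^4) gives running coefficients 2,21,82,148,144,139,142,91,62,-36 for degrees 0…9.
Finally multiplying by (1 + x)^4, the product of all factors after the first has coefficients 2,29,178,610,1314,1952,2236,2217,1978,1465 for degrees 0…9.
[x^9] = 1·1465 + 2·2236 + 1·610 = 6547.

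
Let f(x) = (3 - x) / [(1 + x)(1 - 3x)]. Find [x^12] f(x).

Partial fractions give a closed form: a_n = (1)·(-1)^n + (2)·3^n.
At n = 12: a_12 = 1062883.

1062883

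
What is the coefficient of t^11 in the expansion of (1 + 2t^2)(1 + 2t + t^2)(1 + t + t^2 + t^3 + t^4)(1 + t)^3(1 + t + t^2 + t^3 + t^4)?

(1 + 2t^2) has coefficients 1,0,2 for degrees 0…2.
(1 + 2t + t^2) has coefficients 1,2,1,0,0,0,0,0,0,0,0,0 for degrees 0…11.
Multiplying by (1 + t + t^2 + t^3 + t^4) gives running coefficients 1,3,4,4,4,3,1,0,0,0,0,0 for degrees 0…11.
Multiplying by (1 + t)^3 gives running coefficients 1,6,16,26,31,31,26,16,6,1,0,0 for degrees 0…11.
Finally multiplying by (1 + t + t^2 + t^3 + t^4), the product of all factors after the first has coefficients 1,7,23,49,80,110,130,130,110,80,49,23 for degrees 0…11.
[t^11] = 1·23 + 2·80 = 183.

183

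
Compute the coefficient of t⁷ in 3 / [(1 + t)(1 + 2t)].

Partial fractions give a closed form: a_n = (-3)·(-1)^n + (6)·(-2)^n.
At n = 7: a_7 = -765.

-765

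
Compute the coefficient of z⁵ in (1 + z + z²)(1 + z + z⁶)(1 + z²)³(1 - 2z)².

(1 + z + z²) has coefficients 1,1,1 for degrees 0…2.
(1 + z + z⁶) has coefficients 1,1,0,0,0,0 for degrees 0…5.
Multiplying by (1 + z²)³ gives running coefficients 1,1,3,3,3,3 for degrees 0…5.
Finally multiplying by (1 - 2z)², the product of all factors after the first has coefficients 1,-3,3,-5,3,3 for degrees 0…5.
[z⁵] = 1·3 + 1·3 + 1·(-5) = 1.

1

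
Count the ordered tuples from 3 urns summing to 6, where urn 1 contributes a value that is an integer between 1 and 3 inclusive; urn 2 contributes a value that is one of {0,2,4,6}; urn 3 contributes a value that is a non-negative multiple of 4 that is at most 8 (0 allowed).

2

The generating function for the choices is (y + y^2 + y^3)·(1 + y^2 + y^4 + y^6)·(1 + y^4 + y^8); the count is [y^6].
(y + y^2 + y^3) has coefficients 0,1,1,1 for degrees 0…3.
(1 + y^2 + y^4 + y^6) has coefficients 1,0,1,0,1,0,1 for degrees 0…6.
Finally multiplying by (1 + y^4 + y^8), the product of all factors after the first has coefficients 1,0,1,0,2,0,2 for degrees 0…6.
[y^6] = 1·0 + 1·2 + 1·0 = 2.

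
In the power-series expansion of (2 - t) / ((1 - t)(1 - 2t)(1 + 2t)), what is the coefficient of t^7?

Partial fractions give a closed form: a_n = (-1/3)·1^n + (3/2)·2^n + (5/6)·(-2)^n.
At n = 7: a_7 = 85.

85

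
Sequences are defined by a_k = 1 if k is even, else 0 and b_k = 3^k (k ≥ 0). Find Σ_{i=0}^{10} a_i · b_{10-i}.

66430

This is [x^10] in the product of the two ordinary generating functions.
Σ = 1·59049 + 0·19683 + 1·6561 + 0·2187 + 1·729 + 0·243 + 1·81 + 0·27 + 1·9 + 0·3 + 1·1 = 66430.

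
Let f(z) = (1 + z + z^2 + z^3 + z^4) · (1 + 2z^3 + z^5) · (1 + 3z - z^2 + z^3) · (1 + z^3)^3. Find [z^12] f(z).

(1 + z + z^2 + z^3 + z^4) has coefficients 1,1,1,1,1 for degrees 0…4.
(1 + 2z^3 + z^5) has coefficients 1,0,0,2,0,1,0,0,0,0,0,0,0 for degrees 0…12.
Multiplying by (1 + 3z - z^2 + z^3) gives running coefficients 1,3,-1,3,6,-1,5,-1,1,0,0,0,0 for degrees 0…12.
Finally multiplying by (1 + z^3)^3, the product of all factors after the first has coefficients 1,3,-1,6,15,-4,17,26,-5,25,18,-1,18 for degrees 0…12.
[z^12] = 1·18 + 1·(-1) + 1·18 + 1·25 + 1·(-5) = 55.

55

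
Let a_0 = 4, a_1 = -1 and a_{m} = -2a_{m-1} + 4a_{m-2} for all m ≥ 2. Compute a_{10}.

167424

The ordinary generating function has denominator 1 + 2y - 4y^2.
Iterating the recurrence: a_0,…,a_{10} = 4, -1, 18, -40, 152, -464, 1536, -4928, 16000, -51712, 167424.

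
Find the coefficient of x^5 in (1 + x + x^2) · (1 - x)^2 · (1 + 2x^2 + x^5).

-1

(1 + x + x^2) has coefficients 1,1,1 for degrees 0…2.
(1 - x)^2 has coefficients 1,-2,1,0,0,0 for degrees 0…5.
Finally multiplying by (1 + 2x^2 + x^5), the product of all factors after the first has coefficients 1,-2,3,-4,2,1 for degrees 0…5.
[x^5] = 1·1 + 1·2 + 1·(-4) = -1.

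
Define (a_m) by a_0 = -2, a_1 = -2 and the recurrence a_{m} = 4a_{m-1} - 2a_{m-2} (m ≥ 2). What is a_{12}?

The ordinary generating function has denominator 1 - 4x + 2x^2.
Iterating the recurrence: a_0,…,a_{12} = -2, -2, -4, -12, -40, -136, -464, -1584, -5408, -18464, -63040, -215232, -734848.

-734848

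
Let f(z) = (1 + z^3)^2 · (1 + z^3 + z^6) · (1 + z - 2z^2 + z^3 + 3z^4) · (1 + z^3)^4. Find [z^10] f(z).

(1 + z^3)^2 has coefficients 1,0,0,2,0,0,1 for degrees 0…6.
(1 + z^3 + z^6) has coefficients 1,0,0,1,0,0,1,0,0,0,0 for degrees 0…10.
Multiplying by (1 + z - 2z^2 + z^3 + 3z^4) gives running coefficients 1,1,-2,2,4,-2,2,4,-2,1,3 for degrees 0…10.
Finally multiplying by (1 + z^3)^4, the product of all factors after the first has coefficients 1,1,-2,6,8,-10,16,26,-22,25,47 for degrees 0…10.
[z^10] = 1·47 + 2·26 + 1·8 = 107.

107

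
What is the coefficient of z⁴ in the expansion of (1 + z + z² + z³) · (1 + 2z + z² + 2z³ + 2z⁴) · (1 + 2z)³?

115

(1 + z + z² + z³) has coefficients 1,1,1,1 for degrees 0…3.
(1 + 2z + z² + 2z³ + 2z⁴) has coefficients 1,2,1,2,2 for degrees 0…4.
Finally multiplying by (1 + 2z)³, the product of all factors after the first has coefficients 1,8,25,40,42 for degrees 0…4.
[z⁴] = 1·42 + 1·40 + 1·25 + 1·8 = 115.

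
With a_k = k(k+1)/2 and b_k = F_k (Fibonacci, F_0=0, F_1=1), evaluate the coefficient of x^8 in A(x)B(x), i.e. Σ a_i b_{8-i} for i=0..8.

The convolution is the t^8 coefficient of A(t)B(t).
Σ = 0·21 + 1·13 + 3·8 + 6·5 + 10·3 + 15·2 + 21·1 + 28·1 + 36·0 = 176.

176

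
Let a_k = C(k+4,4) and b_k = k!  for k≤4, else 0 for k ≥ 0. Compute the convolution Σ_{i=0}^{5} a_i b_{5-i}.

The convolution is the t^5 coefficient of A(t)B(t).
Σ = 1·0 + 5·24 + 15·6 + 35·2 + 70·1 + 126·1 = 476.

476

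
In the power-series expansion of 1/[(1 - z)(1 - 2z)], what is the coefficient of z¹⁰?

Partial fractions give a closed form: a_n = (-1)·1^n + (2)·2^n.
At n = 10: a_10 = 2047.

2047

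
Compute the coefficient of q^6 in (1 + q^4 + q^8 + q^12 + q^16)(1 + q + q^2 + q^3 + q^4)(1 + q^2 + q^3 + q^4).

5

(1 + q^4 + q^8 + q^12 + q^16) has coefficients 1,0,0,0,1,0,0 for degrees 0…6.
(1 + q + q^2 + q^3 + q^4) has coefficients 1,1,1,1,1,0,0 for degrees 0…6.
Finally multiplying by (1 + q^2 + q^3 + q^4), the product of all factors after the first has coefficients 1,1,2,3,4,3,3 for degrees 0…6.
[q^6] = 1·3 + 1·2 = 5.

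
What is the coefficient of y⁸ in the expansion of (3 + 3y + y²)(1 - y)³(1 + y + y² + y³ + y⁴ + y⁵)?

(3 + 3y + y²) has coefficients 3,3,1 for degrees 0…2.
(1 - y)³ has coefficients 1,-3,3,-1,0,0,0,0,0 for degrees 0…8.
Finally multiplying by (1 + y + y² + y³ + y⁴ + y⁵), the product of all factors after the first has coefficients 1,-2,1,0,0,0,-1,2,-1 for degrees 0…8.
[y⁸] = 3·(-1) + 3·2 + 1·(-1) = 2.

2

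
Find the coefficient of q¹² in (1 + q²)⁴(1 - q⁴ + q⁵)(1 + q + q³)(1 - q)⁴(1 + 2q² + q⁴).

-70

(1 + q²)⁴ has coefficients 1,0,4,0,6,0,4,0,1 for degrees 0…8.
(1 - q⁴ + q⁵) has coefficients 1,0,0,0,-1,1,0,0,0,0,0,0,0 for degrees 0…12.
Multiplying by (1 + q + q³) gives running coefficients 1,1,0,1,-1,0,1,-1,1,0,0,0,0 for degrees 0…12.
Multiplying by (1 - q)⁴ gives running coefficients 1,-3,2,3,-8,11,-9,0,10,-14,11,-5,1 for degrees 0…12.
Finally multiplying by (1 + 2q² + q⁴), the product of all factors after the first has coefficients 1,-3,4,-3,-3,14,-23,25,-16,-3,22,-33,33 for degrees 0…12.
[q¹²] = 1·33 + 4·22 + 6·(-16) + 4·(-23) + 1·(-3) = -70.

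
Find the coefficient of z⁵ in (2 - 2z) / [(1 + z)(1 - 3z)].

242

Partial fractions give a closed form: a_n = (1)·(-1)^n + (1)·3^n.
At n = 5: a_5 = 242.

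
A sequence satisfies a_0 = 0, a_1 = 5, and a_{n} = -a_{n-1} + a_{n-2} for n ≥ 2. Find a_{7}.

65

The ordinary generating function has denominator 1 + y - y^2.
Iterating the recurrence: a_0,…,a_{7} = 0, 5, -5, 10, -15, 25, -40, 65.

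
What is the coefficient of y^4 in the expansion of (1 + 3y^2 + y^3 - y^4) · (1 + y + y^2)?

(1 + 3y^2 + y^3 - y^4) has coefficients 1,0,3,1,-1 for degrees 0…4.
(1 + y + y^2) has coefficients 1,1,1,0,0 for degrees 0…4.
[y^4] = 1·0 + 3·1 + 1·1 − 1·1 = 3.

3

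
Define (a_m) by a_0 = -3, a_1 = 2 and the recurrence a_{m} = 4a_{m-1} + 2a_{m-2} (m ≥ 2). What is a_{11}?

1799872

The ordinary generating function has denominator 1 - 4z - 2z^2.
Iterating the recurrence: a_0,…,a_{11} = -3, 2, 2, 12, 52, 232, 1032, 4592, 20432, 90912, 404512, 1799872.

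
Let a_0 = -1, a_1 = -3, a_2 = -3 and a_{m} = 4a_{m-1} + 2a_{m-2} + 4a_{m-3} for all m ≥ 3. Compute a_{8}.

The ordinary generating function has denominator 1 - 4y - 2y^2 - 4y^3.
Iterating the recurrence: a_0,…,a_{8} = -1, -3, -3, -22, -106, -480, -2220, -10264, -47416.

-47416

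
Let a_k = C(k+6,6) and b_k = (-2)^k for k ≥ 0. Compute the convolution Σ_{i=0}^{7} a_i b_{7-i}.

804

This is [x^7] in the product of the two ordinary generating functions.
Σ = 1·(-128) + 7·64 + 28·(-32) + 84·16 + 210·(-8) + 462·4 + 924·(-2) + 1716·1 = 804.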